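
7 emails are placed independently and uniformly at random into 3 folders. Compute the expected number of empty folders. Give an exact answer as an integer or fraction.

128/729

Let Xⱼ=1 if folder j is empty. P(Xⱼ=1) = ((3-1)/3)^7 = 128/2187.
By linearity, E[#empty] = 3·128/2187 = 128/729.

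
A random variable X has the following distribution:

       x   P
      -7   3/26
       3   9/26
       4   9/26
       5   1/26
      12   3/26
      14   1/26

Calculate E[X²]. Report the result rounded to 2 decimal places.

E[X²] = (3/26)·49 + (9/26)·9 + (9/26)·16 + (1/26)·25 + (3/26)·144 + (1/26)·196
     = 1025/26 ≈ 39.42

39.42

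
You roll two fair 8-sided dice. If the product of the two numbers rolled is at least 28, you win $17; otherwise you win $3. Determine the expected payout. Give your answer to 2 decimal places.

E[payout] = (45/64)·3 + (19/64)·17 = 229/32
≈ $7.16

$7.16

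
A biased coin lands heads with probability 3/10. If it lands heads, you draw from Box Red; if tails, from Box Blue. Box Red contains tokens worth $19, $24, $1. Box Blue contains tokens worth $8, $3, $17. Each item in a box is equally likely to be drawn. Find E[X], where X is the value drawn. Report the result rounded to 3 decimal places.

$10.933

E[X | Box Red] = (19 + 24 + 1)/3 = 44/3
E[X | Box Blue] = (8 + 3 + 17)/3 = 28/3
E[X] = (3/10)·44/3 + (7/10)·28/3 = 164/15 ≈ 10.933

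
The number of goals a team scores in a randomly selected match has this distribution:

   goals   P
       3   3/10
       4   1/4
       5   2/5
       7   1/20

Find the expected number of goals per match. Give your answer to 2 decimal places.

4.25

E[X] = (3/10)·3 + (1/4)·4 + (2/5)·5 + (1/20)·7
     = 17/4 ≈ 4.25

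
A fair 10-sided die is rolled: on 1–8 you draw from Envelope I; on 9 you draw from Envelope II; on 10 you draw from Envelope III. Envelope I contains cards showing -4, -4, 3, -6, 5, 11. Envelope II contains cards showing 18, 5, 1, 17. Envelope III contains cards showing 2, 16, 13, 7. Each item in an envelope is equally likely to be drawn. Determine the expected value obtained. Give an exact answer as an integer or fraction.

317/120

E[X | Envelope I] = (-4 − 4 + 3 − 6 + 5 + 11)/6 = 5/6
E[X | Envelope II] = (18 + 5 + 1 + 17)/4 = 41/4
E[X | Envelope III] = (2 + 16 + 13 + 7)/4 = 19/2
E[X] = (4/5)·5/6 + (1/10)·41/4 + (1/10)·19/2 = 317/120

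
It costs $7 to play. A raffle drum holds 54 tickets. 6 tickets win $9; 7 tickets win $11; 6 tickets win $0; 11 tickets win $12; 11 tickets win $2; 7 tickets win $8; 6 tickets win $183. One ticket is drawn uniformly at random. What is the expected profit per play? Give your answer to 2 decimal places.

$19.65

E[payout] = (6/54)·9 + (7/54)·11 + (6/54)·0 + (11/54)·12 + (11/54)·2 + (7/54)·8 + (6/54)·183 = 1439/54
Expected profit = 1439/54 − 7 = 1061/54 ≈ $19.65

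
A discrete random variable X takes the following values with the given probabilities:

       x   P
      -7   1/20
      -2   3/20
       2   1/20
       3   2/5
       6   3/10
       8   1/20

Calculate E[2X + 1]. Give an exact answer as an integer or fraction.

E[2x+1] = (1/20)·(-13) + (3/20)·(-3) + (1/20)·5 + (2/5)·7 + (3/10)·13 + (1/20)·17
     = 67/10

67/10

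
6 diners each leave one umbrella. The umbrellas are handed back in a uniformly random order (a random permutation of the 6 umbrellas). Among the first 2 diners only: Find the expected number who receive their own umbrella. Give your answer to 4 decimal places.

Let Xᵢ = 1 if person i gets their own umbrella. For each i, P(Xᵢ=1) = 1/6.
By linearity of expectation, E[X₁+…+X_2] = 2·(1/6) = 1/3.
≈ 0.3333

0.3333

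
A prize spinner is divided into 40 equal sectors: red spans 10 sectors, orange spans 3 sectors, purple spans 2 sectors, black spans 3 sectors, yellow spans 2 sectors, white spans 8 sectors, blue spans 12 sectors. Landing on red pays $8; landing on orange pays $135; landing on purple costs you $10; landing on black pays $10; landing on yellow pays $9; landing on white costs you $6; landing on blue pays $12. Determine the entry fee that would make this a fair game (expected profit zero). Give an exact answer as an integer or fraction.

609/40 dollars

E[payout] = (10/40)·8 + (3/40)·135 + (2/40)·(-10) + (3/40)·10 + (2/40)·9 + (8/40)·(-6) + (12/40)·12 = 609/40
Fair fee = E[payout] = 609/40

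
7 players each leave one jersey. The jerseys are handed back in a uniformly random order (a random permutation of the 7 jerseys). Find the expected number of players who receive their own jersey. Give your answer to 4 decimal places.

1.0000

Let Xᵢ = 1 if person i gets their own jersey. For each i, P(Xᵢ=1) = 1/7.
By linearity of expectation, E[X₁+…+X_7] = 7·(1/7) = 1.
≈ 1.0000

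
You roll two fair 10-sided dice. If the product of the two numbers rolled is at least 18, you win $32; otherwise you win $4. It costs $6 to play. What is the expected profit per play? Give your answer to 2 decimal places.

$15.36

E[payout] = (19/50)·4 + (31/50)·32 = 534/25
Expected profit = 534/25 − 6 = 384/25 ≈ $15.36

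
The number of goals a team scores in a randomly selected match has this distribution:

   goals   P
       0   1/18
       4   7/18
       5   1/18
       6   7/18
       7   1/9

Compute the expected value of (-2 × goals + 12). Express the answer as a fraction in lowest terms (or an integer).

E[-2x+12] = (1/18)·12 + (7/18)·4 + (1/18)·2 + (7/18)·0 + (1/9)·(-2)
     = 19/9

19/9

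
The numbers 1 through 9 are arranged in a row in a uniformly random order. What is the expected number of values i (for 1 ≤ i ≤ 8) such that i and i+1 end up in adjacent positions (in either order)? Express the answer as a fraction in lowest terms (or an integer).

16/9

For each i ∈ {1,…,8}, let Xᵢ = 1 if i and i+1 are adjacent. P(Xᵢ=1) = 2·(9−1)!/9! = 2/9.
By linearity, E[ΣXᵢ] = (8)·(2/9) = 16/9.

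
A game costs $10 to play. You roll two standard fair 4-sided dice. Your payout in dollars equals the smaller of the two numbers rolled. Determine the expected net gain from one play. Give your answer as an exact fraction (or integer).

-65/8 dollars

Distribution of the smaller of the two numbers rolled: 1 w.p. 7/16, 2 w.p. 5/16, 3 w.p. 3/16, 4 w.p. 1/16
E[payout] = (7/16)·1 + (5/16)·2 + (3/16)·3 + (1/16)·4 = 15/8
Expected profit = 15/8 − 10 = -65/8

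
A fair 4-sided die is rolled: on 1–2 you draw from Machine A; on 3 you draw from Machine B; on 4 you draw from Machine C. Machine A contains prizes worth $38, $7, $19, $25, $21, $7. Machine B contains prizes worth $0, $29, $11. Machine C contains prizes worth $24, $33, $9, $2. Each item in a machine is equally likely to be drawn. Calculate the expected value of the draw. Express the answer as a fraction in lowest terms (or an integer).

E[X | Machine A] = (38 + 7 + 19 + 25 + 21 + 7)/6 = 39/2
E[X | Machine B] = (0 + 29 + 11)/3 = 40/3
E[X | Machine C] = (24 + 33 + 9 + 2)/4 = 17
E[X] = (1/2)·39/2 + (1/4)·40/3 + (1/4)·17 = 52/3

52/3 dollars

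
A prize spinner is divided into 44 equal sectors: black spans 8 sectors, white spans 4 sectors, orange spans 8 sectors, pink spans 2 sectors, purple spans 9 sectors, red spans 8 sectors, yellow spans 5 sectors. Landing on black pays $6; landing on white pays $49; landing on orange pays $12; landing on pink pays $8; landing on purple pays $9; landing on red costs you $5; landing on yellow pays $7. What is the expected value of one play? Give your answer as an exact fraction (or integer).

108/11 dollars

E[payout] = (8/44)·6 + (4/44)·49 + (8/44)·12 + (2/44)·8 + (9/44)·9 + (8/44)·(-5) + (5/44)·7 = 108/11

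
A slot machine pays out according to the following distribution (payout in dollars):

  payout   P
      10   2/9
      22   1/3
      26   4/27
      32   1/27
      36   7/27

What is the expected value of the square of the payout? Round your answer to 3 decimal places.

E[X²] = (2/9)·100 + (1/3)·484 + (4/27)·676 + (1/27)·1024 + (7/27)·1296
     = 17756/27 ≈ 657.630

657.630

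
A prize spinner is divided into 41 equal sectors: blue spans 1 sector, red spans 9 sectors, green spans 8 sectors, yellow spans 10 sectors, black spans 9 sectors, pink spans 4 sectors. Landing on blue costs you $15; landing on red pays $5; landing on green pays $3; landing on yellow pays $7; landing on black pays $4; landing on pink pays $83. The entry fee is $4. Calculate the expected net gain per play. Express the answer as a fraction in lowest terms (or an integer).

E[payout] = (1/41)·(-15) + (9/41)·5 + (8/41)·3 + (10/41)·7 + (9/41)·4 + (4/41)·83 = 12
Expected profit = 12 − 4 = 8

$8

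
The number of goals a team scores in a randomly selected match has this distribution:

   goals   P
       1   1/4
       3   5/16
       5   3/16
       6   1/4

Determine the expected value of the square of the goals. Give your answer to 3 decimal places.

E[X²] = (1/4)·1 + (5/16)·9 + (3/16)·25 + (1/4)·36
     = 67/4 ≈ 16.750

16.750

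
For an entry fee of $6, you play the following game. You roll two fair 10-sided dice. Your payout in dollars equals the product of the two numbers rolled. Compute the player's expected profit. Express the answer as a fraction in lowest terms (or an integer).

97/4 dollars

Distribution of the product of the two numbers rolled: 1 w.p. 1/100, 2 w.p. 1/50, 3 w.p. 1/50, 4 w.p. 3/100, 5 w.p. 1/50, 6 w.p. 1/25, …
E[payout] = (1/100)·1 + (1/50)·2 + (1/50)·3 + (3/100)·4 + (1/50)·5 + (1/25)·6 + (1/50)·7 + (1/25)·8 + (3/100)·9 + (1/25)·10 + (1/25)·12 + (1/50)·14 + (1/50)·15 + (3/100)·16 + (1/25)·18 + (1/25)·20 + (1/50)·21 + (1/25)·24 + (1/100)·25 + (1/50)·27 + (1/50)·28 + (1/25)·30 + (1/50)·32 + (1/50)·35 + (3/100)·36 + (1/25)·40 + (1/50)·42 + (1/50)·45 + (1/50)·48 + (1/100)·49 + (1/50)·50 + (1/50)·54 + (1/50)·56 + (1/50)·60 + (1/50)·63 + (1/100)·64 + (1/50)·70 + (1/50)·72 + (1/50)·80 + (1/100)·81 + (1/50)·90 + (1/100)·100 = 121/4
Expected profit = 121/4 − 6 = 97/4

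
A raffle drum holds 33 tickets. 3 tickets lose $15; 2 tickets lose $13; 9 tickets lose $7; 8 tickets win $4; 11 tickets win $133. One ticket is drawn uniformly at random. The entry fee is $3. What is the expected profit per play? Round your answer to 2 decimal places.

$38.24

E[payout] = (3/33)·(-15) + (2/33)·(-13) + (9/33)·(-7) + (8/33)·4 + (11/33)·133 = 1361/33
Expected profit = 1361/33 − 3 = 1262/33 ≈ $38.24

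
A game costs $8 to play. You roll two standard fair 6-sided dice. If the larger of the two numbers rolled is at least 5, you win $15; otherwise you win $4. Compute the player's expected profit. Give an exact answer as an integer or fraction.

19/9 dollars

E[payout] = (4/9)·4 + (5/9)·15 = 91/9
Expected profit = 91/9 − 8 = 19/9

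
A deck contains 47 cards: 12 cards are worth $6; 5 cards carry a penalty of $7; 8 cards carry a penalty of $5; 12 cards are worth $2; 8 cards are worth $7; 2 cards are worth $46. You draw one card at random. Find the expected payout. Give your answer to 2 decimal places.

$3.60

E[payout] = (12/47)·6 + (5/47)·(-7) + (8/47)·(-5) + (12/47)·2 + (8/47)·7 + (2/47)·46 = 169/47
≈ $3.60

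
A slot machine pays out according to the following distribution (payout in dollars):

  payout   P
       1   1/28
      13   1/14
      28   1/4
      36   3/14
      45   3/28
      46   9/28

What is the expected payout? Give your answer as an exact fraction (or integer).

E[X] = (1/28)·1 + (1/14)·13 + (1/4)·28 + (3/14)·36 + (3/28)·45 + (9/28)·46
     = 247/7

247/7 dollars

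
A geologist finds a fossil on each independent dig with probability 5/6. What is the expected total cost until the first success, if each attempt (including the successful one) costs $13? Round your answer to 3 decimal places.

E[#attempts] = 1/p = 6/5; E[cost] = 13·6/5 = 78/5.
≈ 15.600

$15.600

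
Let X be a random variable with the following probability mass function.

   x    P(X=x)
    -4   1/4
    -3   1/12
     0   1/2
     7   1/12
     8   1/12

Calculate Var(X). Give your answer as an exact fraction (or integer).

E[X] = (1/4)·(-4) + (1/12)·(-3) + (1/2)·0 + (1/12)·7 + (1/12)·8 = 0
E[X²] = (1/4)·16 + (1/12)·9 + (1/2)·0 + (1/12)·49 + (1/12)·64 = 85/6
Var(X) = 85/6 − (0)² = 85/6

85/6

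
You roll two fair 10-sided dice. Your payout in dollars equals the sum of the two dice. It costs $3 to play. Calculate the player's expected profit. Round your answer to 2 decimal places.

$8.00

Distribution of the sum of the two dice: 2 w.p. 1/100, 3 w.p. 1/50, 4 w.p. 3/100, 5 w.p. 1/25, 6 w.p. 1/20, 7 w.p. 3/50, …
E[payout] = (1/100)·2 + (1/50)·3 + (3/100)·4 + (1/25)·5 + (1/20)·6 + (3/50)·7 + (7/100)·8 + (2/25)·9 + (9/100)·10 + (1/10)·11 + (9/100)·12 + (2/25)·13 + (7/100)·14 + (3/50)·15 + (1/20)·16 + (1/25)·17 + (3/100)·18 + (1/50)·19 + (1/100)·20 = 11
Expected profit = 11 − 3 = 8 ≈ $8.00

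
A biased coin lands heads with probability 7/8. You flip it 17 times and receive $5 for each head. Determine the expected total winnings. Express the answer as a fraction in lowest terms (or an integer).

E[#heads] = 17·7/8 = 119/8 (linearity over flips).
E[winnings] = 5·119/8 = 595/8.

595/8 dollars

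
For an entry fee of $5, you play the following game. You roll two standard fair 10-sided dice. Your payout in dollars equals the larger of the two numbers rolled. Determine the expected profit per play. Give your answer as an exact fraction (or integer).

Distribution of the larger of the two numbers rolled: 1 w.p. 1/100, 2 w.p. 3/100, 3 w.p. 1/20, 4 w.p. 7/100, 5 w.p. 9/100, 6 w.p. 11/100, …
E[payout] = (1/100)·1 + (3/100)·2 + (1/20)·3 + (7/100)·4 + (9/100)·5 + (11/100)·6 + (13/100)·7 + (3/20)·8 + (17/100)·9 + (19/100)·10 = 143/20
Expected profit = 143/20 − 5 = 43/20

43/20 dollars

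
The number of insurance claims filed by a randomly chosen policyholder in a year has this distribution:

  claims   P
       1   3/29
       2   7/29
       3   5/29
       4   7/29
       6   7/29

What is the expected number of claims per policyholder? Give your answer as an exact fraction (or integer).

102/29

E[X] = (3/29)·1 + (7/29)·2 + (5/29)·3 + (7/29)·4 + (7/29)·6
     = 102/29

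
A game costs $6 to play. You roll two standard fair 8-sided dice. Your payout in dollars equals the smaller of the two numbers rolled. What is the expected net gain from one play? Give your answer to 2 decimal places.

Distribution of the smaller of the two numbers rolled: 1 w.p. 15/64, 2 w.p. 13/64, 3 w.p. 11/64, 4 w.p. 9/64, 5 w.p. 7/64, 6 w.p. 5/64, …
E[payout] = (15/64)·1 + (13/64)·2 + (11/64)·3 + (9/64)·4 + (7/64)·5 + (5/64)·6 + (3/64)·7 + (1/64)·8 = 51/16
Expected profit = 51/16 − 6 = -45/16 ≈ -$2.81

-$2.81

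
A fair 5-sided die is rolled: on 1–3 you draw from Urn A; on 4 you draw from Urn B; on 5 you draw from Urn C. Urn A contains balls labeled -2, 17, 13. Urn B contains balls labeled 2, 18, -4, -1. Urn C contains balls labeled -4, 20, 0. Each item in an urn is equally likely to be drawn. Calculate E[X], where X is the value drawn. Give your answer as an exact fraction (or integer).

89/12

E[X | Urn A] = (-2 + 17 + 13)/3 = 28/3
E[X | Urn B] = (2 + 18 − 4 − 1)/4 = 15/4
E[X | Urn C] = (-4 + 20 + 0)/3 = 16/3
E[X] = (3/5)·28/3 + (1/5)·15/4 + (1/5)·16/3 = 89/12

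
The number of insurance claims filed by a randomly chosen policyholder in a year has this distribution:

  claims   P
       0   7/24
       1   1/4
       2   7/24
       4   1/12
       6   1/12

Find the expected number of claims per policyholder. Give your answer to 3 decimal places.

E[X] = (7/24)·0 + (1/4)·1 + (7/24)·2 + (1/12)·4 + (1/12)·6
     = 5/3 ≈ 1.667

1.667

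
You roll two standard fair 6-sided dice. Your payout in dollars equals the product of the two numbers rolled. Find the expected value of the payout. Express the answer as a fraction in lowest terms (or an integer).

Distribution of the product of the two numbers rolled: 1 w.p. 1/36, 2 w.p. 1/18, 3 w.p. 1/18, 4 w.p. 1/12, 5 w.p. 1/18, 6 w.p. 1/9, …
E[payout] = (1/36)·1 + (1/18)·2 + (1/18)·3 + (1/12)·4 + (1/18)·5 + (1/9)·6 + (1/18)·8 + (1/36)·9 + (1/18)·10 + (1/9)·12 + (1/18)·15 + (1/36)·16 + (1/18)·18 + (1/18)·20 + (1/18)·24 + (1/36)·25 + (1/18)·30 + (1/36)·36 = 49/4

49/4 dollars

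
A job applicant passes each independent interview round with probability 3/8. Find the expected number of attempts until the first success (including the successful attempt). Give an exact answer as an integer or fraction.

For a geometric distribution, E[trials] = 1/p = 1/(3/8) = 8/3.

8/3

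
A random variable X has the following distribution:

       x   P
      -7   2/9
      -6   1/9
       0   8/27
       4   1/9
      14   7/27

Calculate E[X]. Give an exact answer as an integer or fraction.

50/27

E[X] = (2/9)·(-7) + (1/9)·(-6) + (8/27)·0 + (1/9)·4 + (7/27)·14
     = 50/27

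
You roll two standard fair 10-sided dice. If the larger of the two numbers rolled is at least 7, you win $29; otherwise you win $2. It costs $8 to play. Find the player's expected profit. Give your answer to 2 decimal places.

$11.28

E[payout] = (9/25)·2 + (16/25)·29 = 482/25
Expected profit = 482/25 − 8 = 282/25 ≈ $11.28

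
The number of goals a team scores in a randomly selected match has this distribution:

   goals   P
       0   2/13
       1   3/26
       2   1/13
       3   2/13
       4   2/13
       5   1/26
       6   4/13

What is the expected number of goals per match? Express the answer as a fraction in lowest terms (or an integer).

E[X] = (2/13)·0 + (3/26)·1 + (1/13)·2 + (2/13)·3 + (2/13)·4 + (1/26)·5 + (4/13)·6
     = 44/13

44/13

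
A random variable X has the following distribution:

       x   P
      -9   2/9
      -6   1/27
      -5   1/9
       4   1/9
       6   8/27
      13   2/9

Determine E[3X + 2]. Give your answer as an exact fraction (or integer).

E[3x+2] = (2/9)·(-25) + (1/27)·(-16) + (1/9)·(-13) + (1/9)·14 + (8/27)·20 + (2/9)·41
     = 9

9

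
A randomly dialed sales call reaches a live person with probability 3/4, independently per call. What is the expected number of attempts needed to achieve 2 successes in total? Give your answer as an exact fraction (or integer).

8/3

By linearity (sum of 2 independent geometric waits), E[trials] = 2/p = 2/(3/4) = 8/3.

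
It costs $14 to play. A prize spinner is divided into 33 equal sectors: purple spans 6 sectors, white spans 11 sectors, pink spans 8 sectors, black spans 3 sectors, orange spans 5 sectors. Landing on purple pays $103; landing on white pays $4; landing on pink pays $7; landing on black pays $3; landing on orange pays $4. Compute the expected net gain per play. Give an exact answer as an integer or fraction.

95/11 dollars

E[payout] = (6/33)·103 + (11/33)·4 + (8/33)·7 + (3/33)·3 + (5/33)·4 = 249/11
Expected profit = 249/11 − 14 = 95/11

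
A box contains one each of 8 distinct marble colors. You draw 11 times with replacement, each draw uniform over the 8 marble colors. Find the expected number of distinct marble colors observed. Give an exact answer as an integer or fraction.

Let Xⱼ=1 if type j appears at least once. P(Xⱼ=1) = 1 − ((8−1)/8)^11 = 6612607849/8589934592.
E[#distinct] = 8·6612607849/8589934592 = 6612607849/1073741824.

6612607849/1073741824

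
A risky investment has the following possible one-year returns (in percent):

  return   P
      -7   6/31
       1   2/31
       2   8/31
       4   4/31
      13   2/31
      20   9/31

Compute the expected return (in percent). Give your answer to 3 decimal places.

6.387

E[X] = (6/31)·(-7) + (2/31)·1 + (8/31)·2 + (4/31)·4 + (2/31)·13 + (9/31)·20
     = 198/31 ≈ 6.387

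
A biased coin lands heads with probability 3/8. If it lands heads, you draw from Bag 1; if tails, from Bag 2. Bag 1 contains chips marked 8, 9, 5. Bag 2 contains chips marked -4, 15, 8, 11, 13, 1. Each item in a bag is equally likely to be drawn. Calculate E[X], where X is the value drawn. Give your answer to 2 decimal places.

7.33

E[X | Bag 1] = (8 + 9 + 5)/3 = 22/3
E[X | Bag 2] = (-4 + 15 + 8 + 11 + 13 + 1)/6 = 22/3
E[X] = (3/8)·22/3 + (5/8)·22/3 = 22/3 ≈ 7.33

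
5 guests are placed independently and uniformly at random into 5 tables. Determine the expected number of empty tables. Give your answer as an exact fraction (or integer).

Let Xⱼ=1 if table j is empty. P(Xⱼ=1) = ((5-1)/5)^5 = 1024/3125.
By linearity, E[#empty] = 5·1024/3125 = 1024/625.

1024/625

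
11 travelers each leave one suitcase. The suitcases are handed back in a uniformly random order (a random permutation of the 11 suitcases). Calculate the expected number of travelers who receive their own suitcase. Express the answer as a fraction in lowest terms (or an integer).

Let Xᵢ = 1 if person i gets their own suitcase. For each i, P(Xᵢ=1) = 1/11.
By linearity of expectation, E[X₁+…+X_11] = 11·(1/11) = 1.

1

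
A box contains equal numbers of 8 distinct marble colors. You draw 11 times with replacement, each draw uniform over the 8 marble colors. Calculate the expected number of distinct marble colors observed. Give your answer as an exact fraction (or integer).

6612607849/1073741824

Let Xⱼ=1 if type j appears at least once. P(Xⱼ=1) = 1 − ((8−1)/8)^11 = 6612607849/8589934592.
E[#distinct] = 8·6612607849/8589934592 = 6612607849/1073741824.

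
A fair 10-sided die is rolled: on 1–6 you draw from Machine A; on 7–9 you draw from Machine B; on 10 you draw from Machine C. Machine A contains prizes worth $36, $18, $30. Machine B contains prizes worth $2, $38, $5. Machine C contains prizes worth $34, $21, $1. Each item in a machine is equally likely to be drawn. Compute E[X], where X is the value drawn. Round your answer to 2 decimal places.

$23.17

E[X | Machine A] = (36 + 18 + 30)/3 = 28
E[X | Machine B] = (2 + 38 + 5)/3 = 15
E[X | Machine C] = (34 + 21 + 1)/3 = 56/3
E[X] = (3/5)·28 + (3/10)·15 + (1/10)·56/3 = 139/6 ≈ 23.17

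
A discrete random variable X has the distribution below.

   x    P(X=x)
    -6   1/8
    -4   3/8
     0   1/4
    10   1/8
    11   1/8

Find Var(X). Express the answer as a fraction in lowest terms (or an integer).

2431/64

E[X] = (1/8)·(-6) + (3/8)·(-4) + (1/4)·0 + (1/8)·10 + (1/8)·11 = 3/8
E[X²] = (1/8)·36 + (3/8)·16 + (1/4)·0 + (1/8)·100 + (1/8)·121 = 305/8
Var(X) = 305/8 − (3/8)² = 2431/64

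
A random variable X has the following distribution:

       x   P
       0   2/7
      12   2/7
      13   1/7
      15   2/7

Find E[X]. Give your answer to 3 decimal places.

9.571

E[X] = (2/7)·0 + (2/7)·12 + (1/7)·13 + (2/7)·15
     = 67/7 ≈ 9.571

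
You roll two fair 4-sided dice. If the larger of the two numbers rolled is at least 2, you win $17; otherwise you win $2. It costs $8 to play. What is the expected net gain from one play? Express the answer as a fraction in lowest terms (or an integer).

E[payout] = (1/16)·2 + (15/16)·17 = 257/16
Expected profit = 257/16 − 8 = 129/16

129/16 dollars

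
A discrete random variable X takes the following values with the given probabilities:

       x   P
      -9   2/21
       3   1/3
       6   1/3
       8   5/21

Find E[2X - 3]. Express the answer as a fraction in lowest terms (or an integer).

107/21

E[2x-3] = (2/21)·(-21) + (1/3)·3 + (1/3)·9 + (5/21)·13
     = 107/21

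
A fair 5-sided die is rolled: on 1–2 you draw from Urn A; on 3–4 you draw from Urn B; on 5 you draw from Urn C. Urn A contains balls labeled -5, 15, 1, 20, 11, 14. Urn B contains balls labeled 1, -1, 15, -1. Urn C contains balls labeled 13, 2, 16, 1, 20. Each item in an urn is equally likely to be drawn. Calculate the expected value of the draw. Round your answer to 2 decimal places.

E[X | Urn A] = (-5 + 15 + 1 + 20 + 11 + 14)/6 = 28/3
E[X | Urn B] = (1 − 1 + 15 − 1)/4 = 7/2
E[X | Urn C] = (13 + 2 + 16 + 1 + 20)/5 = 52/5
E[X] = (2/5)·28/3 + (2/5)·7/2 + (1/5)·52/5 = 541/75 ≈ 7.21

7.21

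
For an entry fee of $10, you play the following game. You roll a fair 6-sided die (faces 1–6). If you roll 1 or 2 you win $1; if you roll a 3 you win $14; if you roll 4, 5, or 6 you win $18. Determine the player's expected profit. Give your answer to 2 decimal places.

$1.67

E[payout] = (1/3)·1 + (1/6)·14 + (1/2)·18 = 35/3
Expected profit = 35/3 − 10 = 5/3 ≈ $1.67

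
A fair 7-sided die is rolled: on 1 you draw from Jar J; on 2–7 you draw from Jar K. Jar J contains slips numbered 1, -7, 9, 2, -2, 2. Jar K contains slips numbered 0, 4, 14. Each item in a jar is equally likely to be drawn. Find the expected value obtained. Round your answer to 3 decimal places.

E[X | Jar J] = (1 − 7 + 9 + 2 − 2 + 2)/6 = 5/6
E[X | Jar K] = (0 + 4 + 14)/3 = 6
E[X] = (1/7)·5/6 + (6/7)·6 = 221/42 ≈ 5.262

5.262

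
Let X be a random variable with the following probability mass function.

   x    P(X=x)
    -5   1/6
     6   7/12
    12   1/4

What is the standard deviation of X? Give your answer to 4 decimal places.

E[X] = 17/3, E[X²] = 367/6
Var(X) = E[X²] − (E[X])² = 367/6 − 289/9 = 523/18
SD(X) = √(523/18) ≈ 5.3903

5.3903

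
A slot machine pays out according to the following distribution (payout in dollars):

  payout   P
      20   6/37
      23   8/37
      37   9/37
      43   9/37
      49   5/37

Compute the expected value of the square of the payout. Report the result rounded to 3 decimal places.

1286.459

E[X²] = (6/37)·400 + (8/37)·529 + (9/37)·1369 + (9/37)·1849 + (5/37)·2401
     = 47599/37 ≈ 1286.459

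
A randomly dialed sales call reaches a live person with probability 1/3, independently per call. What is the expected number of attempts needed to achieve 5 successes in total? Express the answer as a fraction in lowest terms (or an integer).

By linearity (sum of 5 independent geometric waits), E[trials] = 5/p = 5/(1/3) = 15.

15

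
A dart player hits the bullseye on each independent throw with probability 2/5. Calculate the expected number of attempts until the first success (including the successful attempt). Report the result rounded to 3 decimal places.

For a geometric distribution, E[trials] = 1/p = 1/(2/5) = 5/2.
≈ 2.500

2.500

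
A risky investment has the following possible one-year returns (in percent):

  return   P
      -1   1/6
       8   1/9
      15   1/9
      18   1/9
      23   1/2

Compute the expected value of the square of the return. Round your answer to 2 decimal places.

E[X²] = (1/6)·1 + (1/9)·64 + (1/9)·225 + (1/9)·324 + (1/2)·529
     = 2995/9 ≈ 332.78

332.78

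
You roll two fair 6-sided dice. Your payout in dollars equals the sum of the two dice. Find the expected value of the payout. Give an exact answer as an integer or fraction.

$7

Distribution of the sum of the two dice: 2 w.p. 1/36, 3 w.p. 1/18, 4 w.p. 1/12, 5 w.p. 1/9, 6 w.p. 5/36, 7 w.p. 1/6, …
E[payout] = (1/36)·2 + (1/18)·3 + (1/12)·4 + (1/9)·5 + (5/36)·6 + (1/6)·7 + (5/36)·8 + (1/9)·9 + (1/12)·10 + (1/18)·11 + (1/36)·12 = 7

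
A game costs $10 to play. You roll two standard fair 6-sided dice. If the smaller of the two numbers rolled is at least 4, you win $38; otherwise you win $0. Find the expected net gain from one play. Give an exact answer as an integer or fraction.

-1/2 dollars

E[payout] = (3/4)·0 + (1/4)·38 = 19/2
Expected profit = 19/2 − 10 = -1/2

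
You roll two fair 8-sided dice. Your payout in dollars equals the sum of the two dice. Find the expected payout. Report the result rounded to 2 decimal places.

Distribution of the sum of the two dice: 2 w.p. 1/64, 3 w.p. 1/32, 4 w.p. 3/64, 5 w.p. 1/16, 6 w.p. 5/64, 7 w.p. 3/32, …
E[payout] = (1/64)·2 + (1/32)·3 + (3/64)·4 + (1/16)·5 + (5/64)·6 + (3/32)·7 + (7/64)·8 + (1/8)·9 + (7/64)·10 + (3/32)·11 + (5/64)·12 + (1/16)·13 + (3/64)·14 + (1/32)·15 + (1/64)·16 = 9
≈ $9.00

$9.00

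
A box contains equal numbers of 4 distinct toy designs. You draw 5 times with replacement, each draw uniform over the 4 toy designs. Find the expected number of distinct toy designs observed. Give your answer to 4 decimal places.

3.0508

Let Xⱼ=1 if type j appears at least once. P(Xⱼ=1) = 1 − ((4−1)/4)^5 = 781/1024.
E[#distinct] = 4·781/1024 = 781/256.
≈ 3.0508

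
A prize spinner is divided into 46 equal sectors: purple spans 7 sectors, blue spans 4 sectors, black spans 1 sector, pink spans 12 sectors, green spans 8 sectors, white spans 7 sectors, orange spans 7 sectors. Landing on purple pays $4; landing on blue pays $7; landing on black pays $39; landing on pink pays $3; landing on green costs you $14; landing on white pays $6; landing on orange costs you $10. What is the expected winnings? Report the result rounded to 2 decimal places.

E[payout] = (7/46)·4 + (4/46)·7 + (1/46)·39 + (12/46)·3 + (8/46)·(-14) + (7/46)·6 + (7/46)·(-10) = -9/46
≈ -$0.20

-$0.20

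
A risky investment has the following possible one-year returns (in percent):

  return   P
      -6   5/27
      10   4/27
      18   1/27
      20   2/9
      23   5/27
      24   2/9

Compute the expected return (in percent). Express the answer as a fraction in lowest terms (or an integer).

407/27

E[X] = (5/27)·(-6) + (4/27)·10 + (1/27)·18 + (2/9)·20 + (5/27)·23 + (2/9)·24
     = 407/27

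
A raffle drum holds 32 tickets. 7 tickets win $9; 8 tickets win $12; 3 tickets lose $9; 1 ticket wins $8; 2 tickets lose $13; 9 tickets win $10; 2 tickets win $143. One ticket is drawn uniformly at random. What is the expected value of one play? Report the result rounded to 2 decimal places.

E[payout] = (7/32)·9 + (8/32)·12 + (3/32)·(-9) + (1/32)·8 + (2/32)·(-13) + (9/32)·10 + (2/32)·143 = 245/16
≈ $15.31

$15.31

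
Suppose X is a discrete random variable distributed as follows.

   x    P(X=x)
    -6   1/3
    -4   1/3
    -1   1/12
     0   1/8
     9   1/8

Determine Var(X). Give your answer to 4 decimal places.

E[X] = (1/3)·(-6) + (1/3)·(-4) + (1/12)·(-1) + (1/8)·0 + (1/8)·9 = -55/24
E[X²] = (1/3)·36 + (1/3)·16 + (1/12)·1 + (1/8)·0 + (1/8)·81 = 661/24
Var(X) = 661/24 − (-55/24)² = 12839/576 ≈ 22.2899

22.2899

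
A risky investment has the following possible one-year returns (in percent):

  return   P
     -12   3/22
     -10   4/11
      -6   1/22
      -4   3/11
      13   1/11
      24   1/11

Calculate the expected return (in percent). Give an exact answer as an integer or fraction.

-36/11

E[X] = (3/22)·(-12) + (4/11)·(-10) + (1/22)·(-6) + (3/11)·(-4) + (1/11)·13 + (1/11)·24
     = -36/11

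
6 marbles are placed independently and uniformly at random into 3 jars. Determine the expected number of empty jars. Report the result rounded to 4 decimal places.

Let Xⱼ=1 if jar j is empty. P(Xⱼ=1) = ((3-1)/3)^6 = 64/729.
By linearity, E[#empty] = 3·64/729 = 64/243.
≈ 0.2634

0.2634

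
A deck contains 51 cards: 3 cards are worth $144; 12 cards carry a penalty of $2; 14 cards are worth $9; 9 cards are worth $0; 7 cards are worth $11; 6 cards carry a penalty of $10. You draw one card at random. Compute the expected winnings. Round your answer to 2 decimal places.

$10.80

E[payout] = (3/51)·144 + (12/51)·(-2) + (14/51)·9 + (9/51)·0 + (7/51)·11 + (6/51)·(-10) = 551/51
≈ $10.80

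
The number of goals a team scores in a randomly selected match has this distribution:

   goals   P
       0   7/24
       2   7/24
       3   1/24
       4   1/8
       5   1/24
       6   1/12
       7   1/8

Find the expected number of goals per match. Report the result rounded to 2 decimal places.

2.79

E[X] = (7/24)·0 + (7/24)·2 + (1/24)·3 + (1/8)·4 + (1/24)·5 + (1/12)·6 + (1/8)·7
     = 67/24 ≈ 2.79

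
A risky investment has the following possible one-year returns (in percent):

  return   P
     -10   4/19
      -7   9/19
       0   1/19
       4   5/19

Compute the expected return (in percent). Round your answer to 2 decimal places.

E[X] = (4/19)·(-10) + (9/19)·(-7) + (1/19)·0 + (5/19)·4
     = -83/19 ≈ -4.37

-4.37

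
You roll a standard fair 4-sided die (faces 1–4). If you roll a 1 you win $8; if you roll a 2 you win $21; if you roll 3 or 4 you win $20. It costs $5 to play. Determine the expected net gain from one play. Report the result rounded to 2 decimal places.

E[payout] = (1/4)·8 + (1/2)·20 + (1/4)·21 = 69/4
Expected profit = 69/4 − 5 = 49/4 ≈ $12.25

$12.25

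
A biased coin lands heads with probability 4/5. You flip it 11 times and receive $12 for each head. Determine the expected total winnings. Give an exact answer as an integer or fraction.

528/5 dollars

E[#heads] = 11·4/5 = 44/5 (linearity over flips).
E[winnings] = 12·44/5 = 528/5.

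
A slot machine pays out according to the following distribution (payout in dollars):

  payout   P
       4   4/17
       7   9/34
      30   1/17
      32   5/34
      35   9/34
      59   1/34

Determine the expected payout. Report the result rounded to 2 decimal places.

$20.26

E[X] = (4/17)·4 + (9/34)·7 + (1/17)·30 + (5/34)·32 + (9/34)·35 + (1/34)·59
     = 689/34 ≈ 20.26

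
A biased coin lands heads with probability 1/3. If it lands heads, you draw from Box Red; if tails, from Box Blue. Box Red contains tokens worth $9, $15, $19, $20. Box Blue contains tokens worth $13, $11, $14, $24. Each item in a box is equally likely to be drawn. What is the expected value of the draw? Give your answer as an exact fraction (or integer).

187/12 dollars

E[X | Box Red] = (9 + 15 + 19 + 20)/4 = 63/4
E[X | Box Blue] = (13 + 11 + 14 + 24)/4 = 31/2
E[X] = (1/3)·63/4 + (2/3)·31/2 = 187/12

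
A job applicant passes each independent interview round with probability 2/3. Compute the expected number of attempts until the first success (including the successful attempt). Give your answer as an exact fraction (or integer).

3/2

For a geometric distribution, E[trials] = 1/p = 1/(2/3) = 3/2.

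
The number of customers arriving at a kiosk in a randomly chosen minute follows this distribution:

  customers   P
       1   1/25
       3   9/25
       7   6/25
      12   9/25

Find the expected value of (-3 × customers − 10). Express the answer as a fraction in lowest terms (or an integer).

E[-3x-10] = (1/25)·(-13) + (9/25)·(-19) + (6/25)·(-31) + (9/25)·(-46)
     = -784/25

-784/25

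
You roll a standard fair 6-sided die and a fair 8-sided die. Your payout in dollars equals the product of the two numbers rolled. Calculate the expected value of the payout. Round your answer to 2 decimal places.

$15.75

Distribution of the product of the two numbers rolled: 1 w.p. 1/48, 2 w.p. 1/24, 3 w.p. 1/24, 4 w.p. 1/16, 5 w.p. 1/24, 6 w.p. 1/12, …
E[payout] = (1/48)·1 + (1/24)·2 + (1/24)·3 + (1/16)·4 + (1/24)·5 + (1/12)·6 + (1/48)·7 + (1/16)·8 + (1/48)·9 + (1/24)·10 + (1/12)·12 + (1/48)·14 + (1/24)·15 + (1/24)·16 + (1/24)·18 + (1/24)·20 + (1/48)·21 + (1/16)·24 + (1/48)·25 + (1/48)·28 + (1/24)·30 + (1/48)·32 + (1/48)·35 + (1/48)·36 + (1/48)·40 + (1/48)·42 + (1/48)·48 = 63/4
≈ $15.75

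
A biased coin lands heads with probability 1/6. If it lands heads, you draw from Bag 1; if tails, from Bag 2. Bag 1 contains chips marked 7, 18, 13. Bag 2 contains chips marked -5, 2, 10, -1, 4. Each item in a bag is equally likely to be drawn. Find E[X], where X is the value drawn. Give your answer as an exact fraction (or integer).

34/9

E[X | Bag 1] = (7 + 18 + 13)/3 = 38/3
E[X | Bag 2] = (-5 + 2 + 10 − 1 + 4)/5 = 2
E[X] = (1/6)·38/3 + (5/6)·2 = 34/9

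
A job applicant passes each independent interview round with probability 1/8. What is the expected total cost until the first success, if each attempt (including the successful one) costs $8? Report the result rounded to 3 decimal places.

E[#attempts] = 1/p = 8; E[cost] = 8·8 = 64.
≈ 64.000

$64.000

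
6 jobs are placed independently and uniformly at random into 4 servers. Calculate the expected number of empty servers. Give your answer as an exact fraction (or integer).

729/1024

Let Xⱼ=1 if server j is empty. P(Xⱼ=1) = ((4-1)/4)^6 = 729/4096.
By linearity, E[#empty] = 4·729/4096 = 729/1024.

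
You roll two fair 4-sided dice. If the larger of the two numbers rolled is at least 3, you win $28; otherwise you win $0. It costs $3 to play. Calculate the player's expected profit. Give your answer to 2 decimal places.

$18.00

E[payout] = (1/4)·0 + (3/4)·28 = 21
Expected profit = 21 − 3 = 18 ≈ $18.00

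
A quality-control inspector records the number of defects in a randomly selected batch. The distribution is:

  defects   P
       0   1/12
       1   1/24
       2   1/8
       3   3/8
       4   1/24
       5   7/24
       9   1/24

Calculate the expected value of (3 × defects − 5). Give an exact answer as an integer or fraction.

21/4

E[3x-5] = (1/12)·(-5) + (1/24)·(-2) + (1/8)·1 + (3/8)·4 + (1/24)·7 + (7/24)·10 + (1/24)·22
     = 21/4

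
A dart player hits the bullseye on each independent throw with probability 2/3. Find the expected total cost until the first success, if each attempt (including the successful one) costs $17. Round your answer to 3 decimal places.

$25.500

E[#attempts] = 1/p = 3/2; E[cost] = 17·3/2 = 51/2.
≈ 25.500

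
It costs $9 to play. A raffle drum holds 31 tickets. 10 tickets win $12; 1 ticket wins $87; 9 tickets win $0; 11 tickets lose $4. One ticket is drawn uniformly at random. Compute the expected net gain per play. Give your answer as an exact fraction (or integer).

E[payout] = (10/31)·12 + (1/31)·87 + (9/31)·0 + (11/31)·(-4) = 163/31
Expected profit = 163/31 − 9 = -116/31

-116/31 dollars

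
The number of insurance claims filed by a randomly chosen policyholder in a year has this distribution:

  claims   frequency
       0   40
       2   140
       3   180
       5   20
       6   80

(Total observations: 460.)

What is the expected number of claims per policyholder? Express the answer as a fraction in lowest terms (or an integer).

70/23

Total = 460, so P(claims=0) = 40/460, etc.
E[X] = (2/23)·0 + (7/23)·2 + (9/23)·3 + (1/23)·5 + (4/23)·6
     = 70/23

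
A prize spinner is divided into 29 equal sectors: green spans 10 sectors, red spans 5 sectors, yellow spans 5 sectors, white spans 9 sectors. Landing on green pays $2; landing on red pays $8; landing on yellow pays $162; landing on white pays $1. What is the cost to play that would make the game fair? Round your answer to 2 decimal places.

$30.31

E[payout] = (10/29)·2 + (5/29)·8 + (5/29)·162 + (9/29)·1 = 879/29
Fair fee = E[payout] = 879/29 ≈ $30.31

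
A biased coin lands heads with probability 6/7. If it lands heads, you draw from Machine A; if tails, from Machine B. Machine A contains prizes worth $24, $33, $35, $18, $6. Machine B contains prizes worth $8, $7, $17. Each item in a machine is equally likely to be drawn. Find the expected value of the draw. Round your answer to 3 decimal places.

E[X | Machine A] = (24 + 33 + 35 + 18 + 6)/5 = 116/5
E[X | Machine B] = (8 + 7 + 17)/3 = 32/3
E[X] = (6/7)·116/5 + (1/7)·32/3 = 2248/105 ≈ 21.410

$21.410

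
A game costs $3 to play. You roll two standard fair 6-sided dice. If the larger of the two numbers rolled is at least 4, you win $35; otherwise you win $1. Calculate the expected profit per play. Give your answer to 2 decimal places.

E[payout] = (1/4)·1 + (3/4)·35 = 53/2
Expected profit = 53/2 − 3 = 47/2 ≈ $23.50

$23.50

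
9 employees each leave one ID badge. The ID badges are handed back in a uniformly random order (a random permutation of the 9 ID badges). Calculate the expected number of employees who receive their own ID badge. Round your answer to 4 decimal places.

Let Xᵢ = 1 if person i gets their own ID badge. For each i, P(Xᵢ=1) = 1/9.
By linearity of expectation, E[X₁+…+X_9] = 9·(1/9) = 1.
≈ 1.0000

1.0000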